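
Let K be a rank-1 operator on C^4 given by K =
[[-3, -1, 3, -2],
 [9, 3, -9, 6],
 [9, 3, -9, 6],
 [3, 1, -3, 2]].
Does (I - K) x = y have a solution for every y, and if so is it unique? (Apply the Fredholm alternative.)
(I - K) is invertible (det(I - K) = 8 ≠ 0), so for every y in C^4 the equation (I - K) x = y has a unique solution.

K has rank 1, so it is an outer product K = u v^T: every row of K is a multiple of one row vector. Reading off the entries, u = (-1, 3, 3, 1) and v = (3, 1, -3, 2) (row i of K equals u_i·v^T). A rank-one matrix u v^T satisfies K u = u (v·u) and kills the (3)-dimensional subspace v^⊥, so its characteristic polynomial is lambda^3 (lambda - v·u) with v·u = tr K = -7. Hence the eigenvalues of I - K are 1 (multiplicity 3) and 1 - (-7) = 8, so det(I - K) = 8. (Direct check: I - K =
[[4, 1, -3, 2],
 [-9, -2, 9, -6],
 [-9, -3, 10, -6],
 [-3, -1, 3, -1]]
has determinant 8.) The finite-dimensional Fredholm alternative says: either (I - K) is invertible, or ker(I - K) ≠ {0} and then range(I - K) = ker((I - K)^*)^⊥, with dim ker(I - K) = dim ker((I - K)^*). Since det(I - K) ≠ 0, 1 is not an eigenvalue of K and ker(I - K) = {0}, so we are in the first case: for every y there is a unique x = (I - K)^(-1) y. Explicitly, by the Sherman–Morrison formula, (I - u v^T)^(-1) = I + u v^T/(1 - v·u), i.e. (I - K)^(-1) = I + K/(8).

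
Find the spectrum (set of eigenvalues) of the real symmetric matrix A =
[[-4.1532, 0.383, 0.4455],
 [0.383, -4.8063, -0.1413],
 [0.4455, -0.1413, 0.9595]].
sigma(A) ≈ {-5, -4, 1}

A is real symmetric, so its spectrum consists of real eigenvalues. Expanding the characteristic polynomial of the displayed matrix gives
  det(λ I - A) = p(λ) = λ^3 + (8)λ^2 + (11)λ + (-20).
Solving p(λ) = 0 yields eigenvalues ≈ -5, -4, 1. (A is shown rounded to 4 decimals, so these recover the underlying integer eigenvalues to within that precision.)
Verification: the trace of A = -8 equals the sum of eigenvalues -8, and det(A) ≈ 20.0009 matches the eigenvalue product 20.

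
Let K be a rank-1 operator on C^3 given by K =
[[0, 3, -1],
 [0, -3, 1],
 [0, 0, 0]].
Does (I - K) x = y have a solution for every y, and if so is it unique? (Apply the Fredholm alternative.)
(I - K) is invertible (det(I - K) = 4 ≠ 0), so for every y in C^3 the equation (I - K) x = y has a unique solution.

K has rank 1, so it is an outer product K = u v^T: every row of K is a multiple of one row vector. Reading off the entries, u = (-1, 1, 0) and v = (0, -3, 1) (row i of K equals u_i·v^T). A rank-one matrix u v^T satisfies K u = u (v·u) and kills the (2)-dimensional subspace v^⊥, so its characteristic polynomial is lambda^2 (lambda - v·u) with v·u = tr K = -3. Hence the eigenvalues of I - K are 1 (multiplicity 2) and 1 - (-3) = 4, so det(I - K) = 4. (Direct check: I - K =
[[1, -3, 1],
 [0, 4, -1],
 [0, 0, 1]]
has determinant 4.) The finite-dimensional Fredholm alternative says: either (I - K) is invertible, or ker(I - K) ≠ {0} and then range(I - K) = ker((I - K)^*)^⊥, with dim ker(I - K) = dim ker((I - K)^*). Since det(I - K) ≠ 0, 1 is not an eigenvalue of K and ker(I - K) = {0}, so we are in the first case: for every y there is a unique x = (I - K)^(-1) y. Explicitly, by the Sherman–Morrison formula, (I - u v^T)^(-1) = I + u v^T/(1 - v·u), i.e. (I - K)^(-1) = I + K/(4).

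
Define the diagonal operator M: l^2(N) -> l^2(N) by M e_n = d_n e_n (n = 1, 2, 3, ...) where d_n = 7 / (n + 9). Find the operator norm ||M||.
||M|| = 7/10 (attained at n = 1)

For M diagonal, ||M|| = sup_n |d_n| = sup_n 7/(n + 9). This is positive and strictly decreasing in n, so the supremum is attained at n = 1: d_1 = 7/(1 + 9) = 7/10. Hence ||M|| = 7/10.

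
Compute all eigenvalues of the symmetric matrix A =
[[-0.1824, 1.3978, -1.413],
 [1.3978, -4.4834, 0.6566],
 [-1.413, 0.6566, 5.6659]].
sigma(A) ≈ {-5, 0, 6}

A is real symmetric, so its spectrum consists of real eigenvalues. Expanding the characteristic polynomial of the displayed matrix gives
  det(λ I - A) = p(λ) = λ^3 + (-1)λ^2 + (-30)λ + (0).
Solving p(λ) = 0 yields eigenvalues ≈ -5, 0, 6. (A is shown rounded to 4 decimals, so these recover the underlying integer eigenvalues to within that precision.)
Verification: the trace of A = 1 equals the sum of eigenvalues 1, and det(A) ≈ -0.0005 matches the eigenvalue product 0.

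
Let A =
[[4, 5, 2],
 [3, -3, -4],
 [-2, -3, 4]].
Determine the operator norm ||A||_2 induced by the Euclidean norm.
||A||_2 ≈ 7.3895 (= sqrt(largest eigenvalue of A^T A))

||A||_2 = sigma_max(A) = sqrt(lambda_max(A^T A)). Form the symmetric matrix M = A^T A =
[[29, 17, -12],
 [17, 43, 10],
 [-12, 10, 36]].
Its characteristic polynomial (trace, sum of principal 2x2 minors, determinant of M give the coefficients) is
  p(λ) = det(λ I - M) = λ^3 - 108λ^2 + 3306λ - 21316.
No integer candidate from the rational root theorem (±divisors of 21316) is a root, so the roots are irrational. The cubic discriminant is Δ = 268676784 > 0, so there are three distinct real roots. p(8) = -1268 and p(9) = 419 have opposite signs, so a root lies in (8, 9); Newton's method refines it to λ ≈ 8.7423. p(44) = 244 and p(45) = -121 have opposite signs, so a root lies in (44, 45); Newton's method refines it to λ ≈ 44.6526. p(54) = -256 and p(55) = 189 have opposite signs, so a root lies in (54, 55); Newton's method refines it to λ ≈ 54.6051. Check (Vieta): the three roots sum to 108, matching tr M = 108.
So the eigenvalues of A^T A are ≈ 8.7423, 44.6526, 54.6051 (all ≥ 0, as they must be for A^T A). The largest is λ_max ≈ 54.6051, hence ||A||_2 = sqrt(λ_max) ≈ 7.3895.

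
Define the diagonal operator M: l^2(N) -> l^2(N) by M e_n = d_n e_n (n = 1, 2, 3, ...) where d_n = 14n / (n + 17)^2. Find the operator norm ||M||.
||M|| = 7/34 (attained at n = 17)

For M diagonal, ||M|| = sup_n |d_n|. Treat f(x) = 14x / (x + 17)^2 for real x > 0. By the quotient rule, f'(x) = 14(17 - x)/(x + 17)^3, which is positive for x < 17 and negative for x > 17. So f has a unique maximum at x = 17, and since 17 is a positive integer, the supremum over n ≥ 1 is attained at n = 17: d_17 = 14·17/(17 + 17)^2 = 14·17/1156 = 7/34. Hence ||M|| = 7/34.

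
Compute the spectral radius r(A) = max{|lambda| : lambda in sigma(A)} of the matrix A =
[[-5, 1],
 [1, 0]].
r(A) = (5 + sqrt(29))/2 ≈ 5.1926

The eigenvalues of A are the roots of its characteristic polynomial. With M = A (coefficients from the trace and determinant):
  p(λ) = det(λ I - M) = λ^2 + 5λ - 1.
For λ^2 + 5λ - 1 the discriminant is 29. It is nonnegative but not a perfect square, so the roots are real and irrational: λ = (-5 ± sqrt(29))/2 ≈ 0.1926, -5.1926.
Thus the eigenvalues (to 4 decimals) are 0.1926 (modulus 0.1926); -5.1926 (modulus 5.1926). The spectral radius is the largest modulus: r(A) = (5 + sqrt(29))/2 ≈ 5.1926. (Cross-check: r(A) ≤ ||A||_2 ≈ 5.1926; equality holds whenever A is normal, though it can also hold for some non-normal A.)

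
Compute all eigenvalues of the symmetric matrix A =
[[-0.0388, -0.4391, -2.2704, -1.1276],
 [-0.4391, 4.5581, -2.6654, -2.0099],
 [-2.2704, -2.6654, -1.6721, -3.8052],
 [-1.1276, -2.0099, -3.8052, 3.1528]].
sigma(A) ≈ {-6, 1, 5, 6}

A is real symmetric, so its spectrum consists of real eigenvalues. Expanding the characteristic polynomial of the displayed matrix gives
  det(λ I - A) = p(λ) = λ^4 + (-6)λ^3 + (-31)λ^2 + (215.9966)λ + (-179.9972).
Solving p(λ) = 0 yields eigenvalues ≈ -6, 1, 5, 6. (A is shown rounded to 4 decimals, so these recover the underlying integer eigenvalues to within that precision.)
Verification: the trace of A = 6 equals the sum of eigenvalues 6, and det(A) ≈ -179.9972 matches the eigenvalue product -180.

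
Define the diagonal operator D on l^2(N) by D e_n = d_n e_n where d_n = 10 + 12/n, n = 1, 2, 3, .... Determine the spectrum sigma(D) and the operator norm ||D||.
sigma(D) = {10 + 12/n : n ≥ 1} ∪ {10}; ||D|| = 22

A bounded diagonal operator on l^2 with diagonal entries d_n has spectrum equal to the closure of {d_n : n ≥ 1}: every d_n is an eigenvalue (with eigenvector e_n), so {d_n} ⊂ sigma(D); the spectrum is closed, so its closure is too; and for lambda not in the closure, (D - lambda I) has bounded inverse (the diagonal entries 1/(d_n - lambda) are bounded). For our sequence d_n = 10 + 12/n, n = 1, 2, 3, ...:
  - {d_n} = {10 + 12/n : n ≥ 1}; the only limit point is 10
  - closure = {10 + 12/n : n ≥ 1} ∪ {10}
For the norm: a diagonal operator has ||D|| = sup_n |d_n|. Here d_n = 10 + 12/n is positive and decreasing, so sup_n |d_n| = d_1 = 10 + 12 = 22. So ||D|| = 22.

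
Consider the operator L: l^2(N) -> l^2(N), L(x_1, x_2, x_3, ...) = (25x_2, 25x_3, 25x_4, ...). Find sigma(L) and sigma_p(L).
sigma(L) = closed disk {z in C : |z| ≤ 25}; sigma_p(L) = open disk {z in C : |z| < 25}

Note L = 25·V where V is the unit left shift (V x)_k = x_{k+1}; so sigma(L) = 25·sigma(V) and ||L|| = 25||V||. ||L x||^2 = 625sum_{k≥2} |x_k|^2 ≤ 625||x||^2, with equality on {x : x_1 = 0}, so ||L|| = 25. For any lambda with |lambda| < 25, set r = lambda/25 (|r| < 1); the vector x = (1, r, r^2, ...) is in l^2 and satisfies L x = 25(r, r^2, ...) = lambda x, so lambda is an eigenvalue. On the boundary |lambda| = 25 the geometric series diverges, so no l^2 eigenvector exists, but these lambda lie in the approximate point spectrum. Hence sigma(L) is the closed disk of radius 25 and sigma_p(L) is the open disk.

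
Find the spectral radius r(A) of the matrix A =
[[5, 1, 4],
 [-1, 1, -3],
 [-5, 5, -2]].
r(A) = sqrt(26) ≈ 5.099

The eigenvalues of A are the roots of its characteristic polynomial. With M = A (coefficients from the trace, the sum of principal 2x2 minors, and det A):
  p(λ) = det(λ I - M) = λ^3 - 4λ^2 + 29λ - 78.
By the rational root theorem any rational root is an integer divisor of 78. Testing λ = 3: p(3) = 27 - 36 + 87 - 78 = 0, so λ = 3 is a root. Dividing out (λ - 3) leaves p(λ) = (λ - 3)(λ^2 - λ + 26). For λ^2 - λ + 26 the discriminant is -103. It is negative, so the roots are the complex-conjugate pair λ = 1/2 ± (sqrt(103)/2) i ≈ 0.5 ± 5.0744i. For a conjugate pair the product of the roots equals the constant term, so |λ|^2 = 26 and |λ| = sqrt(26) ≈ 5.099.
Thus the eigenvalues (to 4 decimals) are 0.5 ± 5.0744i (modulus 5.099); 3 (modulus 3). The spectral radius is the largest modulus: r(A) = sqrt(26) ≈ 5.099. (Cross-check: r(A) ≤ ||A||_2 ≈ 9.1442; equality holds whenever A is normal, though it can also hold for some non-normal A.)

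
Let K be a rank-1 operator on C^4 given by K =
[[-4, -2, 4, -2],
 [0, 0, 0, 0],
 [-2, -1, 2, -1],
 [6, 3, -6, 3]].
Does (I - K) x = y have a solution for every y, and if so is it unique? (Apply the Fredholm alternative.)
(I - K) is singular (det(I - K) = 0, i.e. 1 ∈ sigma(K)). (I - K) x = y is solvable iff y ⊥ ker((I - K)^*) = span{(2, 1, -2, 1)}, i.e. iff 2y_1 + y_2 - 2y_3 + y_4 = 0. When solvable, the solutions are x = y + c·(-2, 0, -1, 3), c arbitrary (ker(I - K) = span{(-2, 0, -1, 3)}, dimension 1).

K has rank 1, so it is an outer product K = u v^T: every row of K is a multiple of one row vector. Reading off the entries, u = (-2, 0, -1, 3) and v = (2, 1, -2, 1) (row i of K equals u_i·v^T). A rank-one matrix u v^T satisfies K u = u (v·u) and kills the (3)-dimensional subspace v^⊥, so its characteristic polynomial is lambda^3 (lambda - v·u) with v·u = tr K = 1. Hence the eigenvalues of I - K are 1 (multiplicity 3) and 1 - (1) = 0, so det(I - K) = 0. (Direct check: I - K =
[[5, 2, -4, 2],
 [0, 1, 0, 0],
 [2, 1, -1, 1],
 [-6, -3, 6, -2]]
has determinant 0.) So 1 is an eigenvalue of K and (I - K) is not invertible. The finite-dimensional Fredholm alternative says: either (I - K) is invertible, or ker(I - K) ≠ {0} and then range(I - K) = ker((I - K)^*)^⊥, with dim ker(I - K) = dim ker((I - K)^*). We are in the second case, so we need both kernels. Kernel of I - K: (I - K) u = u - u (v·u) = u - u = 0, so ker(I - K) = span{u} = span{(-2, 0, -1, 3)} (it is exactly 1-dimensional because rank(I - K) = 3). Kernel of the adjoint: K is real, so (I - K)^* = I - K^T = I - v u^T, and (I - v u^T) v = v - v (u·v) = 0; hence ker((I - K)^*) = span{v} = span{(2, 1, -2, 1)}. Therefore (I - K) x = y is solvable iff <y, v> = 0, i.e. iff 2y_1 + y_2 - 2y_3 + y_4 = 0. When this holds, K y = u (v·y) = 0, so (I - K) y = y and x = y is a particular solution; the full solution set is the line x = y + c·u = y + c·(-2, 0, -1, 3), c ∈ C.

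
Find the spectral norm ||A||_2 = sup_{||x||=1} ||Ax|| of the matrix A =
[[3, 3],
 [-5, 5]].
||A||_2 = sqrt(50) ≈ 7.0711 (= sqrt(largest eigenvalue of A^T A))

||A||_2 = sigma_max(A) = sqrt(lambda_max(A^T A)). Form the symmetric matrix M = A^T A =
[[34, -16],
 [-16, 34]].
Its characteristic polynomial (trace, determinant of M give the coefficients) is
  p(λ) = det(λ I - M) = λ^2 - 68λ + 900.
For λ^2 - 68λ + 900 the discriminant is 1024. It is a perfect square (32^2), so the roots are rational: λ = (68 ± 32)/2 = 50, 18.
So the eigenvalues of A^T A are ≈ 18, 50 (all ≥ 0, as they must be for A^T A). The largest is λ_max = 50, hence ||A||_2 = sqrt(λ_max) = sqrt(50) ≈ 7.0711.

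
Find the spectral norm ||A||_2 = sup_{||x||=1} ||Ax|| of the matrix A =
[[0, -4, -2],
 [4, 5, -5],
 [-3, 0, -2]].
||A||_2 ≈ 8.2595 (= sqrt(largest eigenvalue of A^T A))

||A||_2 = sigma_max(A) = sqrt(lambda_max(A^T A)). Form the symmetric matrix M = A^T A =
[[25, 20, -14],
 [20, 41, -17],
 [-14, -17, 33]].
Its characteristic polynomial (trace, sum of principal 2x2 minors, determinant of M give the coefficients) is
  p(λ) = det(λ I - M) = λ^3 - 99λ^2 + 2318λ - 14884.
No integer candidate from the rational root theorem (±divisors of 14884) is a root, so the roots are irrational. The cubic discriminant is Δ = 574239604 > 0, so there are three distinct real roots. p(11) = -34 and p(12) = 404 have opposite signs, so a root lies in (11, 12); Newton's method refines it to λ ≈ 11.0682. p(19) = 278 and p(20) = -124 have opposite signs, so a root lies in (19, 20); Newton's method refines it to λ ≈ 19.7121. p(68) = -604 and p(69) = 2228 have opposite signs, so a root lies in (68, 69); Newton's method refines it to λ ≈ 68.2197. Check (Vieta): the three roots sum to 99, matching tr M = 99.
So the eigenvalues of A^T A are ≈ 11.0682, 19.7121, 68.2197 (all ≥ 0, as they must be for A^T A). The largest is λ_max ≈ 68.2197, hence ||A||_2 = sqrt(λ_max) ≈ 8.2595.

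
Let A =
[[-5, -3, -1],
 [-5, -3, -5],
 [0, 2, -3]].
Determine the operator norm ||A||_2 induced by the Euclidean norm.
||A||_2 ≈ 9.3917 (= sqrt(largest eigenvalue of A^T A))

||A||_2 = sigma_max(A) = sqrt(lambda_max(A^T A)). Form the symmetric matrix M = A^T A =
[[50, 30, 30],
 [30, 22, 12],
 [30, 12, 35]].
Its characteristic polynomial (trace, sum of principal 2x2 minors, determinant of M give the coefficients) is
  p(λ) = det(λ I - M) = λ^3 - 107λ^2 + 1676λ - 1600.
No integer candidate from the rational root theorem (±divisors of 1600) is a root, so the roots are irrational. The cubic discriminant is Δ = 10583957520 > 0, so there are three distinct real roots. p(1) = -30 and p(2) = 1332 have opposite signs, so a root lies in (1, 2); Newton's method refines it to λ ≈ 1.0205. p(17) = 882 and p(18) = -268 have opposite signs, so a root lies in (17, 18); Newton's method refines it to λ ≈ 17.7752. p(88) = -1248 and p(89) = 4986 have opposite signs, so a root lies in (88, 89); Newton's method refines it to λ ≈ 88.2043. Check (Vieta): the three roots sum to 107, matching tr M = 107.
So the eigenvalues of A^T A are ≈ 1.0205, 17.7752, 88.2043 (all ≥ 0, as they must be for A^T A). The largest is λ_max ≈ 88.2043, hence ||A||_2 = sqrt(λ_max) ≈ 9.3917.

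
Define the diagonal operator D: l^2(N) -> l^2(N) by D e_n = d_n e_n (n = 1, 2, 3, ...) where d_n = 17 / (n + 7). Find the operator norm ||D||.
||D|| = 17/8 (attained at n = 1)

For D diagonal, ||D|| = sup_n |d_n| = sup_n 17/(n + 7). This is positive and strictly decreasing in n, so the supremum is attained at n = 1: d_1 = 17/(1 + 7) = 17/8. Hence ||D|| = 17/8.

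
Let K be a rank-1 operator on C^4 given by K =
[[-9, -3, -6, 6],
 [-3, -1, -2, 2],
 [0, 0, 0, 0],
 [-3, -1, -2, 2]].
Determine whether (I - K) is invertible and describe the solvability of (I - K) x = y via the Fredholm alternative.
(I - K) is invertible (det(I - K) = 9 ≠ 0), so for every y in C^4 the equation (I - K) x = y has a unique solution.

K has rank 1, so it is an outer product K = u v^T: every row of K is a multiple of one row vector. Reading off the entries, u = (-3, -1, 0, -1) and v = (3, 1, 2, -2) (row i of K equals u_i·v^T). A rank-one matrix u v^T satisfies K u = u (v·u) and kills the (3)-dimensional subspace v^⊥, so its characteristic polynomial is lambda^3 (lambda - v·u) with v·u = tr K = -8. Hence the eigenvalues of I - K are 1 (multiplicity 3) and 1 - (-8) = 9, so det(I - K) = 9. (Direct check: I - K =
[[10, 3, 6, -6],
 [3, 2, 2, -2],
 [0, 0, 1, 0],
 [3, 1, 2, -1]]
has determinant 9.) The finite-dimensional Fredholm alternative says: either (I - K) is invertible, or ker(I - K) ≠ {0} and then range(I - K) = ker((I - K)^*)^⊥, with dim ker(I - K) = dim ker((I - K)^*). Since det(I - K) ≠ 0, 1 is not an eigenvalue of K and ker(I - K) = {0}, so we are in the first case: for every y there is a unique x = (I - K)^(-1) y. Explicitly, by the Sherman–Morrison formula, (I - u v^T)^(-1) = I + u v^T/(1 - v·u), i.e. (I - K)^(-1) = I + K/(9).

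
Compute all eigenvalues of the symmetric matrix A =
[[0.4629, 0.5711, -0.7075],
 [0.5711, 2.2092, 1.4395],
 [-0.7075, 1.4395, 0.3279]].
sigma(A) ≈ {-1, 1, 3}

A is real symmetric, so its spectrum consists of real eigenvalues. Expanding the characteristic polynomial of the displayed matrix gives
  det(λ I - A) = p(λ) = λ^3 + (-3)λ^2 + (-1)λ + (3).
Solving p(λ) = 0 yields eigenvalues ≈ -1, 1, 3. (A is shown rounded to 4 decimals, so these recover the underlying integer eigenvalues to within that precision.)
Verification: the trace of A = 3 equals the sum of eigenvalues 3, and det(A) ≈ -2.9999 matches the eigenvalue product -3.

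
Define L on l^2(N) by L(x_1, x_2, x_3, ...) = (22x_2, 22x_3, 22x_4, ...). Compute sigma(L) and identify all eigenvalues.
sigma(L) = closed disk {z in C : |z| ≤ 22}; sigma_p(L) = open disk {z in C : |z| < 22}

Note L = 22·V where V is the unit left shift (V x)_k = x_{k+1}; so sigma(L) = 22·sigma(V) and ||L|| = 22||V||. ||L x||^2 = 484sum_{k≥2} |x_k|^2 ≤ 484||x||^2, with equality on {x : x_1 = 0}, so ||L|| = 22. For any lambda with |lambda| < 22, set r = lambda/22 (|r| < 1); the vector x = (1, r, r^2, ...) is in l^2 and satisfies L x = 22(r, r^2, ...) = lambda x, so lambda is an eigenvalue. On the boundary |lambda| = 22 the geometric series diverges, so no l^2 eigenvector exists, but these lambda lie in the approximate point spectrum. Hence sigma(L) is the closed disk of radius 22 and sigma_p(L) is the open disk.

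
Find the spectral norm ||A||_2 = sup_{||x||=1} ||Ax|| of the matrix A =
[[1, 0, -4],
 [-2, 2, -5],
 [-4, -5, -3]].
||A||_2 ≈ 7.9271 (= sqrt(largest eigenvalue of A^T A))

||A||_2 = sigma_max(A) = sqrt(lambda_max(A^T A)). Form the symmetric matrix M = A^T A =
[[21, 16, 18],
 [16, 29, 5],
 [18, 5, 50]].
Its characteristic polynomial (trace, sum of principal 2x2 minors, determinant of M give the coefficients) is
  p(λ) = det(λ I - M) = λ^3 - 100λ^2 + 2504λ - 10609.
No integer candidate from the rational root theorem (±divisors of 10609) is a root, so the roots are irrational. The cubic discriminant is Δ = 2241690757 > 0, so there are three distinct real roots. p(5) = -464 and p(6) = 1031 have opposite signs, so a root lies in (5, 6); Newton's method refines it to λ ≈ 5.2986. p(31) = 706 and p(32) = -113 have opposite signs, so a root lies in (31, 32); Newton's method refines it to λ ≈ 31.8628. p(62) = -1433 and p(63) = 290 have opposite signs, so a root lies in (62, 63); Newton's method refines it to λ ≈ 62.8386. Check (Vieta): the three roots sum to 100, matching tr M = 100.
So the eigenvalues of A^T A are ≈ 5.2986, 31.8628, 62.8386 (all ≥ 0, as they must be for A^T A). The largest is λ_max ≈ 62.8386, hence ||A||_2 = sqrt(λ_max) ≈ 7.9271.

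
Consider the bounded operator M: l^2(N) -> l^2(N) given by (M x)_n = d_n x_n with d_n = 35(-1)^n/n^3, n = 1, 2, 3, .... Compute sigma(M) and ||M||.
sigma(M) = {35(-1)^n/n^3 : n ≥ 1} ∪ {0}; ||M|| = 35

A bounded diagonal operator on l^2 with diagonal entries d_n has spectrum equal to the closure of {d_n : n ≥ 1}: every d_n is an eigenvalue (with eigenvector e_n), so {d_n} ⊂ sigma(M); the spectrum is closed, so its closure is too; and for lambda not in the closure, (M - lambda I) has bounded inverse (the diagonal entries 1/(d_n - lambda) are bounded). For our sequence d_n = 35(-1)^n/n^3, n = 1, 2, 3, ...:
  - {d_n} = {35(-1)^n/n^3 : n ≥ 1}; the only limit point is 0
  - closure = {35(-1)^n/n^3 : n ≥ 1} ∪ {0}
For the norm: a diagonal operator has ||M|| = sup_n |d_n|. Here |d_n| = 35/n^3 is decreasing, so sup_n |d_n| = |d_1| = 35. So ||M|| = 35.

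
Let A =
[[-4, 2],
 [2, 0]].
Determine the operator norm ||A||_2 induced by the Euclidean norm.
||A||_2 = sqrt((24 + sqrt(512))/2) ≈ 4.8284 (= sqrt(largest eigenvalue of A^T A))

||A||_2 = sigma_max(A) = sqrt(lambda_max(A^T A)). Form the symmetric matrix M = A^T A =
[[20, -8],
 [-8, 4]].
Its characteristic polynomial (trace, determinant of M give the coefficients) is
  p(λ) = det(λ I - M) = λ^2 - 24λ + 16.
For λ^2 - 24λ + 16 the discriminant is 512. It is nonnegative but not a perfect square, so the roots are real and irrational: λ = (24 ± sqrt(512))/2 ≈ 23.3137, 0.6863.
So the eigenvalues of A^T A are ≈ 0.6863, 23.3137 (all ≥ 0, as they must be for A^T A). The largest is λ_max = (24 + sqrt(512))/2 ≈ 23.3137, hence ||A||_2 = sqrt(λ_max) = sqrt((24 + sqrt(512))/2) ≈ 4.8284.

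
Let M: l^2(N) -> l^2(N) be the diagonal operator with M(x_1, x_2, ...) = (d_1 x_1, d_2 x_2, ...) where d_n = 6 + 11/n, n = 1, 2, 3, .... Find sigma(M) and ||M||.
sigma(M) = {6 + 11/n : n ≥ 1} ∪ {6}; ||M|| = 17

A bounded diagonal operator on l^2 with diagonal entries d_n has spectrum equal to the closure of {d_n : n ≥ 1}: every d_n is an eigenvalue (with eigenvector e_n), so {d_n} ⊂ sigma(M); the spectrum is closed, so its closure is too; and for lambda not in the closure, (M - lambda I) has bounded inverse (the diagonal entries 1/(d_n - lambda) are bounded). For our sequence d_n = 6 + 11/n, n = 1, 2, 3, ...:
  - {d_n} = {6 + 11/n : n ≥ 1}; the only limit point is 6
  - closure = {6 + 11/n : n ≥ 1} ∪ {6}
For the norm: a diagonal operator has ||M|| = sup_n |d_n|. Here d_n = 6 + 11/n is positive and decreasing, so sup_n |d_n| = d_1 = 6 + 11 = 17. So ||M|| = 17.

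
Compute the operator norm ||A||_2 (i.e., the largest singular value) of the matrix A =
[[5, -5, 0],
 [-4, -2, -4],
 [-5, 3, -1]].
||A||_2 ≈ 9.4914 (= sqrt(largest eigenvalue of A^T A))

||A||_2 = sigma_max(A) = sqrt(lambda_max(A^T A)). Form the symmetric matrix M = A^T A =
[[66, -32, 21],
 [-32, 38, 5],
 [21, 5, 17]].
Its characteristic polynomial (trace, sum of principal 2x2 minors, determinant of M give the coefficients) is
  p(λ) = det(λ I - M) = λ^3 - 121λ^2 + 2786λ - 100.
No integer candidate from the rational root theorem (±divisors of 100) is a root, so the roots are irrational. The cubic discriminant is Δ = 27040897012 > 0, so there are three distinct real roots. p(0) = -100 and p(1) = 2566 have opposite signs, so a root lies in (0, 1); Newton's method refines it to λ ≈ 0.0359. p(30) = 1580 and p(31) = -224 have opposite signs, so a root lies in (30, 31); Newton's method refines it to λ ≈ 30.8776. p(90) = -460 and p(91) = 4996 have opposite signs, so a root lies in (90, 91); Newton's method refines it to λ ≈ 90.0865. Check (Vieta): the three roots sum to 121, matching tr M = 121.
So the eigenvalues of A^T A are ≈ 0.0359, 30.8776, 90.0865 (all ≥ 0, as they must be for A^T A). The largest is λ_max ≈ 90.0865, hence ||A||_2 = sqrt(λ_max) ≈ 9.4914.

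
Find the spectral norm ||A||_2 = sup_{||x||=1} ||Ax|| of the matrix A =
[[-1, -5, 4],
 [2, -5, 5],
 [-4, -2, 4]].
||A||_2 ≈ 10.4639 (= sqrt(largest eigenvalue of A^T A))

||A||_2 = sigma_max(A) = sqrt(lambda_max(A^T A)). Form the symmetric matrix M = A^T A =
[[21, 3, -10],
 [3, 54, -53],
 [-10, -53, 57]].
Its characteristic polynomial (trace, sum of principal 2x2 minors, determinant of M give the coefficients) is
  p(λ) = det(λ I - M) = λ^3 - 132λ^2 + 2491λ - 2916.
No integer candidate from the rational root theorem (±divisors of 2916) is a root, so the roots are irrational. The cubic discriminant is Δ = 36492179252 > 0, so there are three distinct real roots. p(1) = -556 and p(2) = 1546 have opposite signs, so a root lies in (1, 2); Newton's method refines it to λ ≈ 1.253. p(21) = 444 and p(22) = -1354 have opposite signs, so a root lies in (21, 22); Newton's method refines it to λ ≈ 21.2541. p(109) = -4660 and p(110) = 4894 have opposite signs, so a root lies in (109, 110); Newton's method refines it to λ ≈ 109.4929. Check (Vieta): the three roots sum to 132, matching tr M = 132.
So the eigenvalues of A^T A are ≈ 1.253, 21.2541, 109.4929 (all ≥ 0, as they must be for A^T A). The largest is λ_max ≈ 109.4929, hence ||A||_2 = sqrt(λ_max) ≈ 10.4639.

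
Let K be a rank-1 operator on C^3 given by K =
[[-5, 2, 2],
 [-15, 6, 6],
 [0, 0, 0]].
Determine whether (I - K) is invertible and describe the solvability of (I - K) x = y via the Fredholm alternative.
(I - K) is singular (det(I - K) = 0, i.e. 1 ∈ sigma(K)). (I - K) x = y is solvable iff y ⊥ ker((I - K)^*) = span{(-5, 2, 2)}, i.e. iff -5y_1 + 2y_2 + 2y_3 = 0. When solvable, the solutions are x = y + c·(1, 3, 0), c arbitrary (ker(I - K) = span{(1, 3, 0)}, dimension 1).

K has rank 1, so it is an outer product K = u v^T: every row of K is a multiple of one row vector. Reading off the entries, u = (1, 3, 0) and v = (-5, 2, 2) (row i of K equals u_i·v^T). A rank-one matrix u v^T satisfies K u = u (v·u) and kills the (2)-dimensional subspace v^⊥, so its characteristic polynomial is lambda^2 (lambda - v·u) with v·u = tr K = 1. Hence the eigenvalues of I - K are 1 (multiplicity 2) and 1 - (1) = 0, so det(I - K) = 0. (Direct check: I - K =
[[6, -2, -2],
 [15, -5, -6],
 [0, 0, 1]]
has determinant 0.) So 1 is an eigenvalue of K and (I - K) is not invertible. The finite-dimensional Fredholm alternative says: either (I - K) is invertible, or ker(I - K) ≠ {0} and then range(I - K) = ker((I - K)^*)^⊥, with dim ker(I - K) = dim ker((I - K)^*). We are in the second case, so we need both kernels. Kernel of I - K: (I - K) u = u - u (v·u) = u - u = 0, so ker(I - K) = span{u} = span{(1, 3, 0)} (it is exactly 1-dimensional because rank(I - K) = 2). Kernel of the adjoint: K is real, so (I - K)^* = I - K^T = I - v u^T, and (I - v u^T) v = v - v (u·v) = 0; hence ker((I - K)^*) = span{v} = span{(-5, 2, 2)}. Therefore (I - K) x = y is solvable iff <y, v> = 0, i.e. iff -5y_1 + 2y_2 + 2y_3 = 0. When this holds, K y = u (v·y) = 0, so (I - K) y = y and x = y is a particular solution; the full solution set is the line x = y + c·u = y + c·(1, 3, 0), c ∈ C.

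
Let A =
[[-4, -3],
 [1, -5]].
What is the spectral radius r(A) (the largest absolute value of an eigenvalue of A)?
r(A) = sqrt(23) ≈ 4.7958

The eigenvalues of A are the roots of its characteristic polynomial. With M = A (coefficients from the trace and determinant):
  p(λ) = det(λ I - M) = λ^2 + 9λ + 23.
For λ^2 + 9λ + 23 the discriminant is -11. It is negative, so the roots are the complex-conjugate pair λ = -9/2 ± (sqrt(11)/2) i ≈ -4.5 ± 1.6583i. For a conjugate pair the product of the roots equals the constant term, so |λ|^2 = 23 and |λ| = sqrt(23) ≈ 4.7958.
Thus the eigenvalues (to 4 decimals) are -4.5 ± 1.6583i (modulus 4.7958). The spectral radius is the largest modulus: r(A) = sqrt(23) ≈ 4.7958. (Cross-check: r(A) ≤ ||A||_2 ≈ 6.0425; equality holds whenever A is normal, though it can also hold for some non-normal A.)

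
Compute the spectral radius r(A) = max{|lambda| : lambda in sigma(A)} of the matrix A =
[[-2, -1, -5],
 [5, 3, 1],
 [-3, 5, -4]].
r(A) ≈ 8.2648

The eigenvalues of A are the roots of its characteristic polynomial. With M = A (coefficients from the trace, the sum of principal 2x2 minors, and det A):
  p(λ) = det(λ I - M) = λ^3 + 3λ^2 - 25λ + 153.
No integer candidate from the rational root theorem (±divisors of 153) is a root, so the roots are irrational. The cubic discriminant is Δ = -786992 < 0, so there is one real root and a complex-conjugate pair. p(-9) = -108 and p(-8) = 33 have opposite signs, so a root lies in (-9, -8); Newton's method refines it to λ ≈ -8.2648. Dividing out (λ - (-8.2648)) leaves approximately λ^2 - 5.2648λ + 18.5123. For λ^2 - 5.2648λ + 18.5123 the discriminant is -46.3312. It is negative, so the remaining roots are the complex-conjugate pair λ ≈ 2.6324 ± 3.4034i. Their product equals the constant term, so |λ|^2 ≈ 18.5123 and |λ| ≈ 4.3026.
Thus the eigenvalues (to 4 decimals) are -8.2648 (modulus 8.2648); 2.6324 ± 3.4034i (modulus 4.3026). The spectral radius is the largest modulus: r(A) ≈ 8.2648. (Cross-check: r(A) ≤ ||A||_2 ≈ 8.2942; equality holds whenever A is normal, though it can also hold for some non-normal A.)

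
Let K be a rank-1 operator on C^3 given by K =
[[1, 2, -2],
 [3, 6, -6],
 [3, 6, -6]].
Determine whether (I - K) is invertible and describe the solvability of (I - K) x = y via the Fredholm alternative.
(I - K) is singular (det(I - K) = 0, i.e. 1 ∈ sigma(K)). (I - K) x = y is solvable iff y ⊥ ker((I - K)^*) = span{(1, 2, -2)}, i.e. iff y_1 + 2y_2 - 2y_3 = 0. When solvable, the solutions are x = y + c·(1, 3, 3), c arbitrary (ker(I - K) = span{(1, 3, 3)}, dimension 1).

K has rank 1, so it is an outer product K = u v^T: every row of K is a multiple of one row vector. Reading off the entries, u = (1, 3, 3) and v = (1, 2, -2) (row i of K equals u_i·v^T). A rank-one matrix u v^T satisfies K u = u (v·u) and kills the (2)-dimensional subspace v^⊥, so its characteristic polynomial is lambda^2 (lambda - v·u) with v·u = tr K = 1. Hence the eigenvalues of I - K are 1 (multiplicity 2) and 1 - (1) = 0, so det(I - K) = 0. (Direct check: I - K =
[[0, -2, 2],
 [-3, -5, 6],
 [-3, -6, 7]]
has determinant 0.) So 1 is an eigenvalue of K and (I - K) is not invertible. The finite-dimensional Fredholm alternative says: either (I - K) is invertible, or ker(I - K) ≠ {0} and then range(I - K) = ker((I - K)^*)^⊥, with dim ker(I - K) = dim ker((I - K)^*). We are in the second case, so we need both kernels. Kernel of I - K: (I - K) u = u - u (v·u) = u - u = 0, so ker(I - K) = span{u} = span{(1, 3, 3)} (it is exactly 1-dimensional because rank(I - K) = 2). Kernel of the adjoint: K is real, so (I - K)^* = I - K^T = I - v u^T, and (I - v u^T) v = v - v (u·v) = 0; hence ker((I - K)^*) = span{v} = span{(1, 2, -2)}. Therefore (I - K) x = y is solvable iff <y, v> = 0, i.e. iff y_1 + 2y_2 - 2y_3 = 0. When this holds, K y = u (v·y) = 0, so (I - K) y = y and x = y is a particular solution; the full solution set is the line x = y + c·u = y + c·(1, 3, 3), c ∈ C.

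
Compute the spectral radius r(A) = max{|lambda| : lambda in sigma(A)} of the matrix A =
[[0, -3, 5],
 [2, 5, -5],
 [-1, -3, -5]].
r(A) = (2 + sqrt(104))/2 ≈ 6.099

The eigenvalues of A are the roots of its characteristic polynomial. With M = A (coefficients from the trace, the sum of principal 2x2 minors, and det A):
  p(λ) = det(λ I - M) = λ^3 - 29λ + 50.
By the rational root theorem any rational root is an integer divisor of 50. Testing λ = 2: p(2) = 8 + 0 - 58 + 50 = 0, so λ = 2 is a root. Dividing out (λ - 2) leaves p(λ) = (λ - 2)(λ^2 + 2λ - 25). For λ^2 + 2λ - 25 the discriminant is 104. It is nonnegative but not a perfect square, so the roots are real and irrational: λ = (-2 ± sqrt(104))/2 ≈ 4.099, -6.099.
Thus the eigenvalues (to 4 decimals) are 4.099 (modulus 4.099); -6.099 (modulus 6.099); 2 (modulus 2). The spectral radius is the largest modulus: r(A) = (2 + sqrt(104))/2 ≈ 6.099. (Cross-check: r(A) ≤ ||A||_2 ≈ 9.4885; equality holds whenever A is normal, though it can also hold for some non-normal A.)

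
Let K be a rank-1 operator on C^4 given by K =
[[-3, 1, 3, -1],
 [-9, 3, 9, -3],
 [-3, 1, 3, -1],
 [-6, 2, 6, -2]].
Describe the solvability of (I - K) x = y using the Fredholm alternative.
(I - K) is singular (det(I - K) = 0, i.e. 1 ∈ sigma(K)). (I - K) x = y is solvable iff y ⊥ ker((I - K)^*) = span{(-3, 1, 3, -1)}, i.e. iff -3y_1 + y_2 + 3y_3 - y_4 = 0. When solvable, the solutions are x = y + c·(1, 3, 1, 2), c arbitrary (ker(I - K) = span{(1, 3, 1, 2)}, dimension 1).

K has rank 1, so it is an outer product K = u v^T: every row of K is a multiple of one row vector. Reading off the entries, u = (1, 3, 1, 2) and v = (-3, 1, 3, -1) (row i of K equals u_i·v^T). A rank-one matrix u v^T satisfies K u = u (v·u) and kills the (3)-dimensional subspace v^⊥, so its characteristic polynomial is lambda^3 (lambda - v·u) with v·u = tr K = 1. Hence the eigenvalues of I - K are 1 (multiplicity 3) and 1 - (1) = 0, so det(I - K) = 0. (Direct check: I - K =
[[4, -1, -3, 1],
 [9, -2, -9, 3],
 [3, -1, -2, 1],
 [6, -2, -6, 3]]
has determinant 0.) So 1 is an eigenvalue of K and (I - K) is not invertible. The finite-dimensional Fredholm alternative says: either (I - K) is invertible, or ker(I - K) ≠ {0} and then range(I - K) = ker((I - K)^*)^⊥, with dim ker(I - K) = dim ker((I - K)^*). We are in the second case, so we need both kernels. Kernel of I - K: (I - K) u = u - u (v·u) = u - u = 0, so ker(I - K) = span{u} = span{(1, 3, 1, 2)} (it is exactly 1-dimensional because rank(I - K) = 3). Kernel of the adjoint: K is real, so (I - K)^* = I - K^T = I - v u^T, and (I - v u^T) v = v - v (u·v) = 0; hence ker((I - K)^*) = span{v} = span{(-3, 1, 3, -1)}. Therefore (I - K) x = y is solvable iff <y, v> = 0, i.e. iff -3y_1 + y_2 + 3y_3 - y_4 = 0. When this holds, K y = u (v·y) = 0, so (I - K) y = y and x = y is a particular solution; the full solution set is the line x = y + c·u = y + c·(1, 3, 1, 2), c ∈ C.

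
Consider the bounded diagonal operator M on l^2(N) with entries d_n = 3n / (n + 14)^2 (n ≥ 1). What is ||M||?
||M|| = 3/56 (attained at n = 14)

For M diagonal, ||M|| = sup_n |d_n|. Treat f(x) = 3x / (x + 14)^2 for real x > 0. By the quotient rule, f'(x) = 3(14 - x)/(x + 14)^3, which is positive for x < 14 and negative for x > 14. So f has a unique maximum at x = 14, and since 14 is a positive integer, the supremum over n ≥ 1 is attained at n = 14: d_14 = 3·14/(14 + 14)^2 = 3·14/784 = 3/56. Hence ||M|| = 3/56.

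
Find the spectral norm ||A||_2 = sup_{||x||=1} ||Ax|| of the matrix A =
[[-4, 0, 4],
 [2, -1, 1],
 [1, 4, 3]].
||A||_2 ≈ 6.1466 (= sqrt(largest eigenvalue of A^T A))

||A||_2 = sigma_max(A) = sqrt(lambda_max(A^T A)). Form the symmetric matrix M = A^T A =
[[21, 2, -11],
 [2, 17, 11],
 [-11, 11, 26]].
Its characteristic polynomial (trace, sum of principal 2x2 minors, determinant of M give the coefficients) is
  p(λ) = det(λ I - M) = λ^3 - 64λ^2 + 1099λ - 4096.
No integer candidate from the rational root theorem (±divisors of 4096) is a root, so the roots are irrational. The cubic discriminant is Δ = 75440180 > 0, so there are three distinct real roots. p(5) = -76 and p(6) = 410 have opposite signs, so a root lies in (5, 6); Newton's method refines it to λ ≈ 5.1442. p(21) = 20 and p(22) = -246 have opposite signs, so a root lies in (21, 22); Newton's method refines it to λ ≈ 21.0752. p(37) = -396 and p(38) = 122 have opposite signs, so a root lies in (37, 38); Newton's method refines it to λ ≈ 37.7806. Check (Vieta): the three roots sum to 64, matching tr M = 64.
So the eigenvalues of A^T A are ≈ 5.1442, 21.0752, 37.7806 (all ≥ 0, as they must be for A^T A). The largest is λ_max ≈ 37.7806, hence ||A||_2 = sqrt(λ_max) ≈ 6.1466.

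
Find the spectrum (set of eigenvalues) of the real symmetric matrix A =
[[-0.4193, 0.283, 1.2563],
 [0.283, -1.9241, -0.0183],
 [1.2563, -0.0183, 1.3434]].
sigma(A) ≈ {-2, -1, 2}

A is real symmetric, so its spectrum consists of real eigenvalues. Expanding the characteristic polynomial of the displayed matrix gives
  det(λ I - A) = p(λ) = λ^3 + (1)λ^2 + (-4)λ + (-4).
Solving p(λ) = 0 yields eigenvalues ≈ -2, -1, 2. (A is shown rounded to 4 decimals, so these recover the underlying integer eigenvalues to within that precision.)
Verification: the trace of A = -1 equals the sum of eigenvalues -1, and det(A) ≈ 4.0001 matches the eigenvalue product 4.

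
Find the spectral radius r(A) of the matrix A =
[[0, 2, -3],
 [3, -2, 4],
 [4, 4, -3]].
r(A) ≈ 5.9539

The eigenvalues of A are the roots of its characteristic polynomial. With M = A (coefficients from the trace, the sum of principal 2x2 minors, and det A):
  p(λ) = det(λ I - M) = λ^3 + 5λ^2 - 4λ + 10.
No integer candidate from the rational root theorem (±divisors of 10) is a root, so the roots are irrational. The cubic discriminant is Δ = -10644 < 0, so there is one real root and a complex-conjugate pair. p(-6) = -2 and p(-5) = 30 have opposite signs, so a root lies in (-6, -5); Newton's method refines it to λ ≈ -5.9539. Dividing out (λ - (-5.9539)) leaves approximately λ^2 - 0.9539λ + 1.6796. For λ^2 - 0.9539λ + 1.6796 the discriminant is -5.8083. It is negative, so the remaining roots are the complex-conjugate pair λ ≈ 0.477 ± 1.205i. Their product equals the constant term, so |λ|^2 ≈ 1.6796 and |λ| ≈ 1.296.
Thus the eigenvalues (to 4 decimals) are -5.9539 (modulus 5.9539); 0.477 ± 1.205i (modulus 1.296). The spectral radius is the largest modulus: r(A) ≈ 5.9539. (Cross-check: r(A) ≤ ||A||_2 ≈ 7.5364; equality holds whenever A is normal, though it can also hold for some non-normal A.)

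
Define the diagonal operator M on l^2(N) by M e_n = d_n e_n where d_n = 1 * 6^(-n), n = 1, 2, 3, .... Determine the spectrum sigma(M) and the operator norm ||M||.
sigma(M) = {1 * 6^(-n) : n ≥ 1} ∪ {0}; ||M|| = 1/6

A bounded diagonal operator on l^2 with diagonal entries d_n has spectrum equal to the closure of {d_n : n ≥ 1}: every d_n is an eigenvalue (with eigenvector e_n), so {d_n} ⊂ sigma(M); the spectrum is closed, so its closure is too; and for lambda not in the closure, (M - lambda I) has bounded inverse (the diagonal entries 1/(d_n - lambda) are bounded). For our sequence d_n = 1 * 6^(-n), n = 1, 2, 3, ...:
  - {d_n} = {1 * 6^(-n) : n ≥ 1}; the only limit point is 0
  - closure = {1 * 6^(-n) : n ≥ 1} ∪ {0}
For the norm: a diagonal operator has ||M|| = sup_n |d_n|. Here d_n = 1 * 6^(-n) is positive and decreasing, so sup_n |d_n| = d_1 = 1/6. So ||M|| = 1/6.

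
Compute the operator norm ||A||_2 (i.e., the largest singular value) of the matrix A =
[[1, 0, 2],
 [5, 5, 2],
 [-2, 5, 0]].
||A||_2 ≈ 7.8724 (= sqrt(largest eigenvalue of A^T A))

||A||_2 = sigma_max(A) = sqrt(lambda_max(A^T A)). Form the symmetric matrix M = A^T A =
[[30, 15, 12],
 [15, 50, 10],
 [12, 10, 8]].
Its characteristic polynomial (trace, sum of principal 2x2 minors, determinant of M give the coefficients) is
  p(λ) = det(λ I - M) = λ^3 - 88λ^2 + 1671λ - 3600.
No integer candidate from the rational root theorem (±divisors of 3600) is a root, so the roots are irrational. The cubic discriminant is Δ = 2325369060 > 0, so there are three distinct real roots. p(2) = -602 and p(3) = 648 have opposite signs, so a root lies in (2, 3); Newton's method refines it to λ ≈ 2.4656. p(23) = 448 and p(24) = -360 have opposite signs, so a root lies in (23, 24); Newton's method refines it to λ ≈ 23.5598. p(61) = -2136 and p(62) = 58 have opposite signs, so a root lies in (61, 62); Newton's method refines it to λ ≈ 61.9747. Check (Vieta): the three roots sum to 88, matching tr M = 88.
So the eigenvalues of A^T A are ≈ 2.4656, 23.5598, 61.9747 (all ≥ 0, as they must be for A^T A). The largest is λ_max ≈ 61.9747, hence ||A||_2 = sqrt(λ_max) ≈ 7.8724.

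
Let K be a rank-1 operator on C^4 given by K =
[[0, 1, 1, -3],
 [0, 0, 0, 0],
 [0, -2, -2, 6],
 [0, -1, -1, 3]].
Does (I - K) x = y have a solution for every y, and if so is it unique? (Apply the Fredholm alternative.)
(I - K) is singular (det(I - K) = 0, i.e. 1 ∈ sigma(K)). (I - K) x = y is solvable iff y ⊥ ker((I - K)^*) = span{(0, 1, 1, -3)}, i.e. iff y_2 + y_3 - 3y_4 = 0. When solvable, the solutions are x = y + c·(1, 0, -2, -1), c arbitrary (ker(I - K) = span{(1, 0, -2, -1)}, dimension 1).

K has rank 1, so it is an outer product K = u v^T: every row of K is a multiple of one row vector. Reading off the entries, u = (1, 0, -2, -1) and v = (0, 1, 1, -3) (row i of K equals u_i·v^T). A rank-one matrix u v^T satisfies K u = u (v·u) and kills the (3)-dimensional subspace v^⊥, so its characteristic polynomial is lambda^3 (lambda - v·u) with v·u = tr K = 1. Hence the eigenvalues of I - K are 1 (multiplicity 3) and 1 - (1) = 0, so det(I - K) = 0. (Direct check: I - K =
[[1, -1, -1, 3],
 [0, 1, 0, 0],
 [0, 2, 3, -6],
 [0, 1, 1, -2]]
has determinant 0.) So 1 is an eigenvalue of K and (I - K) is not invertible. The finite-dimensional Fredholm alternative says: either (I - K) is invertible, or ker(I - K) ≠ {0} and then range(I - K) = ker((I - K)^*)^⊥, with dim ker(I - K) = dim ker((I - K)^*). We are in the second case, so we need both kernels. Kernel of I - K: (I - K) u = u - u (v·u) = u - u = 0, so ker(I - K) = span{u} = span{(1, 0, -2, -1)} (it is exactly 1-dimensional because rank(I - K) = 3). Kernel of the adjoint: K is real, so (I - K)^* = I - K^T = I - v u^T, and (I - v u^T) v = v - v (u·v) = 0; hence ker((I - K)^*) = span{v} = span{(0, 1, 1, -3)}. Therefore (I - K) x = y is solvable iff <y, v> = 0, i.e. iff y_2 + y_3 - 3y_4 = 0. When this holds, K y = u (v·y) = 0, so (I - K) y = y and x = y is a particular solution; the full solution set is the line x = y + c·u = y + c·(1, 0, -2, -1), c ∈ C.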